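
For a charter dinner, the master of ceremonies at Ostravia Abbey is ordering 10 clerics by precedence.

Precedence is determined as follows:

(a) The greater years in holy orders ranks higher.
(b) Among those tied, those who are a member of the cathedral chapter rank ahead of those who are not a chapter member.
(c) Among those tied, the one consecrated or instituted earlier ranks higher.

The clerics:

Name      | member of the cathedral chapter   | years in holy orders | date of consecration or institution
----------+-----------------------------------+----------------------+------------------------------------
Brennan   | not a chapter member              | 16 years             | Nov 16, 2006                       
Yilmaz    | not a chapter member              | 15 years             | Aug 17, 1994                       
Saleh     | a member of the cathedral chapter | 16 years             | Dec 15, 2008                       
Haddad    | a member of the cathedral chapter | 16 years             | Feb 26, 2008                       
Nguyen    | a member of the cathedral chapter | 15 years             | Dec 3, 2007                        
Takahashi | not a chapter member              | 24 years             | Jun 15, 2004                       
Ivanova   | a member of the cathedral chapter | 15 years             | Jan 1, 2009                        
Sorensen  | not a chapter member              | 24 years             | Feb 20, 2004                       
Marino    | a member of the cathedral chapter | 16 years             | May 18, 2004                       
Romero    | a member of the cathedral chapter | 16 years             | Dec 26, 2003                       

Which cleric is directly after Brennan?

By years in holy orders (higher first): Sorensen and Takahashi (both 24 years); then Romero, Marino, Haddad, Saleh and Brennan (each 16 years); then Nguyen, Ivanova and Yilmaz (each 15 years).
Sorensen and Takahashi are each not a chapter member, so the next rule applies.
Among Sorensen and Takahashi, by date of consecration or institution (earlier first): Sorensen (Feb 20, 2004) before Takahashi (Jun 15, 2004).
Among Romero, Marino, Haddad, Saleh and Brennan, a member of the cathedral chapter before not a chapter member: Romero, Marino, Haddad and Saleh (a member of the cathedral chapter) before Brennan (not a chapter member).
Among Romero, Marino, Haddad and Saleh, by date of consecration or institution (earlier first): Romero (Dec 26, 2003) before Marino (May 18, 2004) before Haddad (Feb 26, 2008) before Saleh (Dec 15, 2008).
Among Nguyen, Ivanova and Yilmaz, a member of the cathedral chapter before not a chapter member: Nguyen and Ivanova (a member of the cathedral chapter) before Yilmaz (not a chapter member).
Among Nguyen and Ivanova, by date of consecration or institution (earlier first): Nguyen (Dec 3, 2007) before Ivanova (Jan 1, 2009).
Order: Sorensen, Takahashi, Romero, Marino, Haddad, Saleh, Brennan, Nguyen, Ivanova, Yilmaz.

Nguyen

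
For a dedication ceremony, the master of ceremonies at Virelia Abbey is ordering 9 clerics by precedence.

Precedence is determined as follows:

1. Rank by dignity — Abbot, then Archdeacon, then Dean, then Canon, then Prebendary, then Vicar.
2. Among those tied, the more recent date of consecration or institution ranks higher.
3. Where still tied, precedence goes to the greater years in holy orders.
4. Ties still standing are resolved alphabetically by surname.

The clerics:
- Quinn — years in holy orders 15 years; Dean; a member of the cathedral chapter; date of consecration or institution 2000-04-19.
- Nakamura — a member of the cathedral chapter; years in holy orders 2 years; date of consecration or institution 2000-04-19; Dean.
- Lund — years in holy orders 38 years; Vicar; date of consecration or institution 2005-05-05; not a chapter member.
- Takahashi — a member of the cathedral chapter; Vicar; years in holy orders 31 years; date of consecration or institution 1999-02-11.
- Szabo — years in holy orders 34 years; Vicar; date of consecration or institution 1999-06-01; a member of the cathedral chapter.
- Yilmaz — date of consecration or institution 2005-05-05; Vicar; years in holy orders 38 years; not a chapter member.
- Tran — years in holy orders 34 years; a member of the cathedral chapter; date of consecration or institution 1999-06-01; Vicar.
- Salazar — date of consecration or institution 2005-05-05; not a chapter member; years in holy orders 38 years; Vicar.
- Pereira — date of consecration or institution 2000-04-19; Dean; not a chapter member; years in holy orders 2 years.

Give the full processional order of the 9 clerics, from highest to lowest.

Quinn, Nakamura, Pereira, Lund, Salazar, Yilmaz, Szabo, Tran, Takahashi

By dignity: Quinn, Nakamura and Pereira (Dean); then Lund, Salazar, Yilmaz, Szabo, Tran and Takahashi (Vicar).
Quinn, Nakamura and Pereira all have date of consecration or institution 2000-04-19, so the next rule applies.
Among Quinn, Nakamura and Pereira, by years in holy orders (higher first): Quinn (15 years) before Nakamura and Pereira (2 years).
Among Nakamura and Pereira, alphabetically by surname: Nakamura before Pereira.
Among Lund, Salazar, Yilmaz, Szabo, Tran and Takahashi, by date of consecration or institution (later first): Lund, Salazar and Yilmaz (2005-05-05) before Szabo and Tran (1999-06-01) before Takahashi (1999-02-11).
Lund, Salazar and Yilmaz all have years in holy orders 38 years, so the next rule applies.
Among Lund, Salazar and Yilmaz, alphabetically by surname: Lund before Salazar before Yilmaz.
Szabo and Tran both have years in holy orders 34 years, so the next rule applies.
Among Szabo and Tran, alphabetically by surname: Szabo before Tran.
Full order: Quinn, Nakamura, Pereira, Lund, Salazar, Yilmaz, Szabo, Tran, Takahashi.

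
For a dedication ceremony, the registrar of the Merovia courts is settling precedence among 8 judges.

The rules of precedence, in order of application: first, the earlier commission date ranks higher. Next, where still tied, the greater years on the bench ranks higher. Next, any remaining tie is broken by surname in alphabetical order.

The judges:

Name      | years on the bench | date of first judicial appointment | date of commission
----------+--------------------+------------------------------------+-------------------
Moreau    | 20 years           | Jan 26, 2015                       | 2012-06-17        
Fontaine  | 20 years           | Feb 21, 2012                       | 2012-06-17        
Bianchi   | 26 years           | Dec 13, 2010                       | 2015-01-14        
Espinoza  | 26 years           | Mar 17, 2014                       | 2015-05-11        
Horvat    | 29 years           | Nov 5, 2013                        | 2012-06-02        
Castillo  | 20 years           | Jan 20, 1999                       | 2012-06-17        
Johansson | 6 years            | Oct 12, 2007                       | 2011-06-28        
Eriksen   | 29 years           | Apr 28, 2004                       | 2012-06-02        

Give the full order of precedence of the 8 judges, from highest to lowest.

By date of commission (earlier first): Johansson (2011-06-28); then Eriksen and Horvat (both 2012-06-02); then Castillo, Fontaine and Moreau (each 2012-06-17); then Bianchi (2015-01-14); then Espinoza (2015-05-11).
Eriksen and Horvat both have years on the bench 29 years, so the next rule applies.
Among Eriksen and Horvat, alphabetically by surname: Eriksen before Horvat.
Castillo, Fontaine and Moreau all have years on the bench 20 years, so the next rule applies.
Among Castillo, Fontaine and Moreau, alphabetically by surname: Castillo before Fontaine before Moreau.
Full order: Johansson, Eriksen, Horvat, Castillo, Fontaine, Moreau, Bianchi, Espinoza.

Johansson, Eriksen, Horvat, Castillo, Fontaine, Moreau, Bianchi, Espinoza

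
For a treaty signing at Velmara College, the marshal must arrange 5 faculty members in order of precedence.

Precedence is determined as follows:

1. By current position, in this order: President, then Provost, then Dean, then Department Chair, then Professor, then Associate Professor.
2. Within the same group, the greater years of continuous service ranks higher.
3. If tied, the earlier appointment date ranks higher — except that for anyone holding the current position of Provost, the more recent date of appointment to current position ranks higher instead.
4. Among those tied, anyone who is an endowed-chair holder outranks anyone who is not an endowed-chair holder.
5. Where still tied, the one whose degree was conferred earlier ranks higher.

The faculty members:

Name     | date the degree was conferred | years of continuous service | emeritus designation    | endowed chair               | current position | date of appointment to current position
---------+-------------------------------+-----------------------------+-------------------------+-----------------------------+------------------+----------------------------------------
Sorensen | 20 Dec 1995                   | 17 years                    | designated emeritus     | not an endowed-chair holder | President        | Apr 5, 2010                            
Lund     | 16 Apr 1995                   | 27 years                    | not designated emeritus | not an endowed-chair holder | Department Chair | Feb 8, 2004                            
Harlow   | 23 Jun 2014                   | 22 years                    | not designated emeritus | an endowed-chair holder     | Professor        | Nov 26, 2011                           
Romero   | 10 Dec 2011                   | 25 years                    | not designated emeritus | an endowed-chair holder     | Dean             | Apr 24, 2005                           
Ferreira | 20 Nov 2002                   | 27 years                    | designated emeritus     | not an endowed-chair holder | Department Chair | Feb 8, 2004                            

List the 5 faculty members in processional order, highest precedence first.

Sorensen, Romero, Lund, Ferreira, Harlow

By current position: Sorensen (President); then Romero (Dean); then Lund and Ferreira (Department Chair); then Harlow (Professor).
Lund and Ferreira both have years of continuous service 27 years, so the next rule applies.
Lund and Ferreira both have date of appointment to current position Feb 8, 2004, so the next rule applies.
Lund and Ferreira are each not an endowed-chair holder, so the next rule applies.
Among Lund and Ferreira, by date the degree was conferred (earlier first): Lund (16 Apr 1995) before Ferreira (20 Nov 2002).
Full order: Sorensen, Romero, Lund, Ferreira, Harlow.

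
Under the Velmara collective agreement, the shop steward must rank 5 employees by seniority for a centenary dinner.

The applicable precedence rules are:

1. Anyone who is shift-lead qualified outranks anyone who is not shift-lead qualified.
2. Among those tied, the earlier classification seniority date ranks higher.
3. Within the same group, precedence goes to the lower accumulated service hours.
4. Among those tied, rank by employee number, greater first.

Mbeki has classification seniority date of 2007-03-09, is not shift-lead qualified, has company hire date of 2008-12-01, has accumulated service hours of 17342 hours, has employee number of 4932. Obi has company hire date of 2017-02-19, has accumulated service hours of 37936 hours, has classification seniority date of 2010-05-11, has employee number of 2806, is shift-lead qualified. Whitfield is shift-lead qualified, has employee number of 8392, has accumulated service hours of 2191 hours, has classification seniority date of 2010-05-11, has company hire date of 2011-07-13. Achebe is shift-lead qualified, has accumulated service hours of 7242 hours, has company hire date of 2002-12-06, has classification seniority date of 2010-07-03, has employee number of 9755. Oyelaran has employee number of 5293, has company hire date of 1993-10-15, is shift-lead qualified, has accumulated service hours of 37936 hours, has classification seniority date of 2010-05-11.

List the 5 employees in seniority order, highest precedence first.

By the first rule: Whitfield, Oyelaran, Obi and Achebe (each shift-lead qualified); then Mbeki (not shift-lead qualified).
Among Whitfield, Oyelaran, Obi and Achebe, by classification seniority date (earlier first): Whitfield, Oyelaran and Obi (2010-05-11) before Achebe (2010-07-03).
Among Whitfield, Oyelaran and Obi, by accumulated service hours (lower first): Whitfield (2191 hours) before Oyelaran and Obi (37936 hours).
Among Oyelaran and Obi, by employee number (higher first): Oyelaran (5293) before Obi (2806).
Full order: Whitfield, Oyelaran, Obi, Achebe, Mbeki.

Whitfield, Oyelaran, Obi, Achebe, Mbeki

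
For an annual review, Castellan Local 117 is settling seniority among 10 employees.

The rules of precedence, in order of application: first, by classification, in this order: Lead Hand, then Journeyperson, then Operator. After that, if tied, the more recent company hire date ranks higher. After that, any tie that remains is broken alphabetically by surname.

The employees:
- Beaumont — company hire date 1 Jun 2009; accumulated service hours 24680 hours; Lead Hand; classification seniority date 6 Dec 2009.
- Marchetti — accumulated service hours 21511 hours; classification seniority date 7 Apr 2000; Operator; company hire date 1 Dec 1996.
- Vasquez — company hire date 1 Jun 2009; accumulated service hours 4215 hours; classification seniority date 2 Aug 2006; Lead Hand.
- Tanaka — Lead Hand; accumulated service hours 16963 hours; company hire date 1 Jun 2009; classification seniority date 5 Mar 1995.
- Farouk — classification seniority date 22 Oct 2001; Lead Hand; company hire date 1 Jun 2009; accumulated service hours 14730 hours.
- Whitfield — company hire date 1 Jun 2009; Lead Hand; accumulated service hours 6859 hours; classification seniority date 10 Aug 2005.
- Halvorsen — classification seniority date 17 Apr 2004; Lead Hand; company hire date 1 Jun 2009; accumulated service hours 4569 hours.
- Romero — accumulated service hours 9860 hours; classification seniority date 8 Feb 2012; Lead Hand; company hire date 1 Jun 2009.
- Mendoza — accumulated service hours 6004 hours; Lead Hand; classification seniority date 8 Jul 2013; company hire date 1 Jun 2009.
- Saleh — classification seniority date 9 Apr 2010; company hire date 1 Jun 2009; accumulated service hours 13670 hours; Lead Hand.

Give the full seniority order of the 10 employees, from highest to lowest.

Beaumont, Farouk, Halvorsen, Mendoza, Romero, Saleh, Tanaka, Vasquez, Whitfield, Marchetti

By classification: Beaumont, Farouk, Halvorsen, Mendoza, Romero, Saleh, Tanaka, Vasquez and Whitfield (Lead Hand); then Marchetti (Operator).
Beaumont, Farouk, Halvorsen, Mendoza, Romero, Saleh, Tanaka, Vasquez and Whitfield all have company hire date 1 Jun 2009, so the next rule applies.
Among Beaumont, Farouk, Halvorsen, Mendoza, Romero, Saleh, Tanaka, Vasquez and Whitfield, alphabetically by surname: Beaumont before Farouk before Halvorsen before Mendoza before Romero before Saleh before Tanaka before Vasquez before Whitfield.
Full order: Beaumont, Farouk, Halvorsen, Mendoza, Romero, Saleh, Tanaka, Vasquez, Whitfield, Marchetti.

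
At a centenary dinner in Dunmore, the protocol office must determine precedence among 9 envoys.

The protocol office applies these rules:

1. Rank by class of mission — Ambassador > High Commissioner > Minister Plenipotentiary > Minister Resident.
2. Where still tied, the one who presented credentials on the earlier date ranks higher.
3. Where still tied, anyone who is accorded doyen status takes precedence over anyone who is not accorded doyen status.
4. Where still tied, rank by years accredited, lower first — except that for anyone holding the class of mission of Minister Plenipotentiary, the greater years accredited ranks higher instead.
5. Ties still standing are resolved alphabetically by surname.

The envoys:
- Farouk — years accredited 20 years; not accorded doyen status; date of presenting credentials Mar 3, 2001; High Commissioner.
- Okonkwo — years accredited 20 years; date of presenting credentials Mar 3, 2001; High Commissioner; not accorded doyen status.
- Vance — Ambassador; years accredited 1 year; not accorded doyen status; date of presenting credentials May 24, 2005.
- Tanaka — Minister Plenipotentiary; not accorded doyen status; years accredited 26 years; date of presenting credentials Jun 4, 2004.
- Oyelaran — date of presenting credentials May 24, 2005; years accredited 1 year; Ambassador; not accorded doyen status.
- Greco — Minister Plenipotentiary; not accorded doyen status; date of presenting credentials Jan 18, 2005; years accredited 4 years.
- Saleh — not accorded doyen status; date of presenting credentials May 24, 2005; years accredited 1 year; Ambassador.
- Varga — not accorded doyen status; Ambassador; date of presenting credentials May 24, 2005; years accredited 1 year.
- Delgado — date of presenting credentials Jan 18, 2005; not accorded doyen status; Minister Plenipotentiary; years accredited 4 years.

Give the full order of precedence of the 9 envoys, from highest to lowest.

By class of mission: Oyelaran, Saleh, Vance and Varga (Ambassador); then Farouk and Okonkwo (High Commissioner); then Tanaka, Delgado and Greco (Minister Plenipotentiary).
Oyelaran, Saleh, Vance and Varga all have date of presenting credentials May 24, 2005, so the next rule applies.
Oyelaran, Saleh, Vance and Varga are each not accorded doyen status, so the next rule applies.
Oyelaran, Saleh, Vance and Varga all have years accredited 1 year, so the next rule applies.
Among Oyelaran, Saleh, Vance and Varga, alphabetically by surname: Oyelaran before Saleh before Vance before Varga.
Farouk and Okonkwo both have date of presenting credentials Mar 3, 2001, so the next rule applies.
Farouk and Okonkwo are each not accorded doyen status, so the next rule applies.
Farouk and Okonkwo both have years accredited 20 years, so the next rule applies.
Among Farouk and Okonkwo, alphabetically by surname: Farouk before Okonkwo.
Among Tanaka, Delgado and Greco, by date of presenting credentials (earlier first): Tanaka (Jun 4, 2004) before Delgado and Greco (Jan 18, 2005).
Delgado and Greco are each not accorded doyen status, so the next rule applies.
Delgado and Greco both have years accredited 4 years, so the next rule applies.
Among Delgado and Greco, alphabetically by surname: Delgado before Greco.
Full order: Oyelaran, Saleh, Vance, Varga, Farouk, Okonkwo, Tanaka, Delgado, Greco.

Oyelaran, Saleh, Vance, Varga, Farouk, Okonkwo, Tanaka, Delgado, Greco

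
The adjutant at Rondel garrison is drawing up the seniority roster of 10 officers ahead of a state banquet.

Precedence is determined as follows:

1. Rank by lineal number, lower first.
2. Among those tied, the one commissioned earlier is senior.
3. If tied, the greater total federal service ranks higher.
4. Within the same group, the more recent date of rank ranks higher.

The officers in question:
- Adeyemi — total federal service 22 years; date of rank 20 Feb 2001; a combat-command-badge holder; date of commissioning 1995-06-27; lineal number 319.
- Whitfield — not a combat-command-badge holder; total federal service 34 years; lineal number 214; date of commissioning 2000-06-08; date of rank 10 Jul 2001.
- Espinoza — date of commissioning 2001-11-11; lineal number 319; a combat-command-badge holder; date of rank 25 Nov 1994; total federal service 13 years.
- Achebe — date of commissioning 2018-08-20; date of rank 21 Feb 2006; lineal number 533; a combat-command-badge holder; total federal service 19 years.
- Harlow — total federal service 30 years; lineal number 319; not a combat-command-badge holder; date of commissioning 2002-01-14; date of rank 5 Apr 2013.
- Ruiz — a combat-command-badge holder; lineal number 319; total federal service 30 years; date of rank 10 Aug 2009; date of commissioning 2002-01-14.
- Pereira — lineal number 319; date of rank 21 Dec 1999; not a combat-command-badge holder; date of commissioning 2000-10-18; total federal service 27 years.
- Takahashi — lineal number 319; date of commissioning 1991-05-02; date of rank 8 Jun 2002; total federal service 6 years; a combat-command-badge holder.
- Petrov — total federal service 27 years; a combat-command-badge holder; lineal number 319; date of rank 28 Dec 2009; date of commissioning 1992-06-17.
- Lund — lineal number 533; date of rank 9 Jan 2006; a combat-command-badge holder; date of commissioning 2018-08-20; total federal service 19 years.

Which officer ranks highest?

By lineal number (lower first): Whitfield (214); then Takahashi, Petrov, Adeyemi, Pereira, Espinoza, Harlow and Ruiz (each 319); then Achebe and Lund (both 533).
Among Takahashi, Petrov, Adeyemi, Pereira, Espinoza, Harlow and Ruiz, by date of commissioning (earlier first): Takahashi (1991-05-02) before Petrov (1992-06-17) before Adeyemi (1995-06-27) before Pereira (2000-10-18) before Espinoza (2001-11-11) before Harlow and Ruiz (2002-01-14).
Harlow and Ruiz both have total federal service 30 years, so the next rule applies.
Among Harlow and Ruiz, by date of rank (later first): Harlow (5 Apr 2013) before Ruiz (10 Aug 2009).
Achebe and Lund both have date of commissioning 2018-08-20, so the next rule applies.
Achebe and Lund both have total federal service 19 years, so the next rule applies.
Among Achebe and Lund, by date of rank (later first): Achebe (21 Feb 2006) before Lund (9 Jan 2006).
Order: Whitfield, Takahashi, Petrov, Adeyemi, Pereira, Espinoza, Harlow, Ruiz, Achebe, Lund.

Whitfield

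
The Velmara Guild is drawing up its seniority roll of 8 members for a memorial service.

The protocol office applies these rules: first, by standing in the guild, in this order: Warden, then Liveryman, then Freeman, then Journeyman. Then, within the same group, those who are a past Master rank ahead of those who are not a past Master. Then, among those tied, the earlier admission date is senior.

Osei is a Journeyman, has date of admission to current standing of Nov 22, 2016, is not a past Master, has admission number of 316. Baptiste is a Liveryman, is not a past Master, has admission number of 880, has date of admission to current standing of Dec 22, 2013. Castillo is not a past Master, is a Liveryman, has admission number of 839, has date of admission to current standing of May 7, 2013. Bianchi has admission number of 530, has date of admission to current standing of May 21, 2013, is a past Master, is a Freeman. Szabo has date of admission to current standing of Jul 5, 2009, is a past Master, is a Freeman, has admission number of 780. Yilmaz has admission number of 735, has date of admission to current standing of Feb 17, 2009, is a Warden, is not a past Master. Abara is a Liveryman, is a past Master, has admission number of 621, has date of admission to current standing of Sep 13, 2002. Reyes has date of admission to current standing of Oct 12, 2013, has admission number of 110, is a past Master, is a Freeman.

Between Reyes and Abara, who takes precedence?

Abara

By standing in the guild: Yilmaz (Warden); then Abara, Castillo and Baptiste (Liveryman); then Szabo, Bianchi and Reyes (Freeman); then Osei (Journeyman).
Among Abara, Castillo and Baptiste, a past Master before not a past Master: Abara (a past Master) before Castillo and Baptiste (not a past Master).
Among Castillo and Baptiste, by date of admission to current standing (earlier first): Castillo (May 7, 2013) before Baptiste (Dec 22, 2013).
Szabo, Bianchi and Reyes are each a past Master, so the next rule applies.
Among Szabo, Bianchi and Reyes, by date of admission to current standing (earlier first): Szabo (Jul 5, 2009) before Bianchi (May 21, 2013) before Reyes (Oct 12, 2013).
So Abara takes precedence.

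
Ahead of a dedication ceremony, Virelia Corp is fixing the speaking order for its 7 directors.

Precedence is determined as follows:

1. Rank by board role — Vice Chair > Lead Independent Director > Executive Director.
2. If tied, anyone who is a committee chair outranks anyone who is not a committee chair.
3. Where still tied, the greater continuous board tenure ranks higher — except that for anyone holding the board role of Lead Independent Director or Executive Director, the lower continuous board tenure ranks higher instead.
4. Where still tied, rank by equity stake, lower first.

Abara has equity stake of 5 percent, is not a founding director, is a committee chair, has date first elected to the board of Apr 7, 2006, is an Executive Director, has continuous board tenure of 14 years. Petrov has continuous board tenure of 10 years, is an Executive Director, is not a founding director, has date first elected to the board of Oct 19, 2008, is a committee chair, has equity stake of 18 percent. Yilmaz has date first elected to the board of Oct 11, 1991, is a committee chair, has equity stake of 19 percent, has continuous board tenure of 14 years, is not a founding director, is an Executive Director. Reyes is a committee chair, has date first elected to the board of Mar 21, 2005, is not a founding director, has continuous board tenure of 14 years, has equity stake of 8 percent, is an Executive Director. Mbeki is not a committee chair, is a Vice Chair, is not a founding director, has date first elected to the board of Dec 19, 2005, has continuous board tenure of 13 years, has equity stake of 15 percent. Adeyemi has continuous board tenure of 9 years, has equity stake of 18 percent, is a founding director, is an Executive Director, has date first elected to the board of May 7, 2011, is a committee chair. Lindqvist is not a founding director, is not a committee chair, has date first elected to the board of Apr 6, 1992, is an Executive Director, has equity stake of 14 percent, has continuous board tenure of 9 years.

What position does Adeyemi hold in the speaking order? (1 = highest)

2

By board role: Mbeki (Vice Chair); then Adeyemi, Petrov, Abara, Reyes, Yilmaz and Lindqvist (Executive Director).
Among Adeyemi, Petrov, Abara, Reyes, Yilmaz and Lindqvist, a committee chair before not a committee chair: Adeyemi, Petrov, Abara, Reyes and Yilmaz (a committee chair) before Lindqvist (not a committee chair).
Among Adeyemi, Petrov, Abara, Reyes and Yilmaz, by continuous board tenure (lower first) (reversed rule for this group): Adeyemi (9 years) before Petrov (10 years) before Abara, Reyes and Yilmaz (14 years).
Among Abara, Reyes and Yilmaz, by equity stake (lower first): Abara (5 percent) before Reyes (8 percent) before Yilmaz (19 percent).
Order: Mbeki, Adeyemi, Petrov, Abara, Reyes, Yilmaz, Lindqvist. So position 2.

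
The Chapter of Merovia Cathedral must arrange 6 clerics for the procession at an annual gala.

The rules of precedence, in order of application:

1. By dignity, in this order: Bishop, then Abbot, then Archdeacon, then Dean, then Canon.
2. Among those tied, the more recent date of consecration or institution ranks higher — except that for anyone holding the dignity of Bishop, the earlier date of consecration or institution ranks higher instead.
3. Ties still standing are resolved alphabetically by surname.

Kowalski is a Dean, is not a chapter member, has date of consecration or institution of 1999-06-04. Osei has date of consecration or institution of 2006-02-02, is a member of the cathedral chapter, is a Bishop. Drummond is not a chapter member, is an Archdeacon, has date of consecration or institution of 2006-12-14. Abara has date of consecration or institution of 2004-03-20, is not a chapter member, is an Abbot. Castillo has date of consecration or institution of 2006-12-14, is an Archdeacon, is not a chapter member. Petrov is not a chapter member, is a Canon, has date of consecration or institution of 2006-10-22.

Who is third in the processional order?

Castillo

By dignity: Osei (Bishop); then Abara (Abbot); then Castillo and Drummond (Archdeacon); then Kowalski (Dean); then Petrov (Canon).
Castillo and Drummond both have date of consecration or institution 2006-12-14, so the next rule applies.
Among Castillo and Drummond, alphabetically by surname: Castillo before Drummond.
Order: Osei, Abara, Castillo, Drummond, Kowalski, Petrov.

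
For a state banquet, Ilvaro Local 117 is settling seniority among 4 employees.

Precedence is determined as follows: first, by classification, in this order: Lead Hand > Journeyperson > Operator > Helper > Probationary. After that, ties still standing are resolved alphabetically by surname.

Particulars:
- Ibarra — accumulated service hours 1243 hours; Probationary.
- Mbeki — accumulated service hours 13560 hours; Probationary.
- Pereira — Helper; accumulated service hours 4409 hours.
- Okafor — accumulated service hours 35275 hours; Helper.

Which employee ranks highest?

Okafor

By classification: Okafor and Pereira (Helper); then Ibarra and Mbeki (Probationary).
Among Okafor and Pereira, alphabetically by surname: Okafor before Pereira.
Among Ibarra and Mbeki, alphabetically by surname: Ibarra before Mbeki.
Order: Okafor, Pereira, Ibarra, Mbeki.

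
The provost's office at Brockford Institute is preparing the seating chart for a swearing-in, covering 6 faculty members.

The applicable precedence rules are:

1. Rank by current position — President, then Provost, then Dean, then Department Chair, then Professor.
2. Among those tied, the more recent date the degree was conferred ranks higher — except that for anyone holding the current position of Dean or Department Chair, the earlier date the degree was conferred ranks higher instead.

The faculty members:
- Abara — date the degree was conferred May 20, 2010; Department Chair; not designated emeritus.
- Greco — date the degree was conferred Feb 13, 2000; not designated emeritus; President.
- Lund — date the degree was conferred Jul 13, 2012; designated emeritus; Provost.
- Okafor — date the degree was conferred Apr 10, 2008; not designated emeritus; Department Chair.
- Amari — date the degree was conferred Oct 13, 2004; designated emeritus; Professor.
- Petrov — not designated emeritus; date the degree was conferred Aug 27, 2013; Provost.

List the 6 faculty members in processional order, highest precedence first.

Greco, Petrov, Lund, Okafor, Abara, Amari

By current position: Greco (President); then Petrov and Lund (Provost); then Okafor and Abara (Department Chair); then Amari (Professor).
Among Petrov and Lund, by date the degree was conferred (later first): Petrov (Aug 27, 2013) before Lund (Jul 13, 2012).
Among Okafor and Abara, by date the degree was conferred (earlier first) (reversed rule for this group): Okafor (Apr 10, 2008) before Abara (May 20, 2010).
Full order: Greco, Petrov, Lund, Okafor, Abara, Amari.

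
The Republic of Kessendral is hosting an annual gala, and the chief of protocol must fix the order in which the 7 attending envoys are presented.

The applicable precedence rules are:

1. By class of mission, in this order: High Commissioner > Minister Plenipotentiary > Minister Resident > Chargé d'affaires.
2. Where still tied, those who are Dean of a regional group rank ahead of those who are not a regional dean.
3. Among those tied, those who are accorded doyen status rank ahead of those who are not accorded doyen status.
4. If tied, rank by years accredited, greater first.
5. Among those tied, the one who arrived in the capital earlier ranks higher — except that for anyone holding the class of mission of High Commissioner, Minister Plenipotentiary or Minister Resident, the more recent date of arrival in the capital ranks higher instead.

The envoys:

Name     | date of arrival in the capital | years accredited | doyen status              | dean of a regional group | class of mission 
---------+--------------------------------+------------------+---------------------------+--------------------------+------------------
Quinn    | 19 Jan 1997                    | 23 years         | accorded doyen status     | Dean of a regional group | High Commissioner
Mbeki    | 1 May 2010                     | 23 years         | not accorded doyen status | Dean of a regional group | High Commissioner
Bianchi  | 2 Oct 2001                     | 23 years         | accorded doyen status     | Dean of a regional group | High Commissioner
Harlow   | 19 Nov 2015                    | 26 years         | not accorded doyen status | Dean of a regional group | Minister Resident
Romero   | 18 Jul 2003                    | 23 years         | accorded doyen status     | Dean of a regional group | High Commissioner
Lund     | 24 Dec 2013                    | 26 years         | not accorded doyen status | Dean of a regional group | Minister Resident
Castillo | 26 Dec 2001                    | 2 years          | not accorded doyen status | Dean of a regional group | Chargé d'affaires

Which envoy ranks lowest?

Castillo

By class of mission: Romero, Bianchi, Quinn and Mbeki (High Commissioner); then Harlow and Lund (Minister Resident); then Castillo (Chargé d'affaires).
Romero, Bianchi, Quinn and Mbeki are each Dean of a regional group, so the next rule applies.
Among Romero, Bianchi, Quinn and Mbeki, accorded doyen status before not accorded doyen status: Romero, Bianchi and Quinn (accorded doyen status) before Mbeki (not accorded doyen status).
Romero, Bianchi and Quinn all have years accredited 23 years, so the next rule applies.
Among Romero, Bianchi and Quinn, by date of arrival in the capital (later first) (reversed rule for this group): Romero (18 Jul 2003) before Bianchi (2 Oct 2001) before Quinn (19 Jan 1997).
Harlow and Lund are each Dean of a regional group, so the next rule applies.
Harlow and Lund are each not accorded doyen status, so the next rule applies.
Harlow and Lund both have years accredited 26 years, so the next rule applies.
Among Harlow and Lund, by date of arrival in the capital (later first) (reversed rule for this group): Harlow (19 Nov 2015) before Lund (24 Dec 2013).
Order: Romero, Bianchi, Quinn, Mbeki, Harlow, Lund, Castillo.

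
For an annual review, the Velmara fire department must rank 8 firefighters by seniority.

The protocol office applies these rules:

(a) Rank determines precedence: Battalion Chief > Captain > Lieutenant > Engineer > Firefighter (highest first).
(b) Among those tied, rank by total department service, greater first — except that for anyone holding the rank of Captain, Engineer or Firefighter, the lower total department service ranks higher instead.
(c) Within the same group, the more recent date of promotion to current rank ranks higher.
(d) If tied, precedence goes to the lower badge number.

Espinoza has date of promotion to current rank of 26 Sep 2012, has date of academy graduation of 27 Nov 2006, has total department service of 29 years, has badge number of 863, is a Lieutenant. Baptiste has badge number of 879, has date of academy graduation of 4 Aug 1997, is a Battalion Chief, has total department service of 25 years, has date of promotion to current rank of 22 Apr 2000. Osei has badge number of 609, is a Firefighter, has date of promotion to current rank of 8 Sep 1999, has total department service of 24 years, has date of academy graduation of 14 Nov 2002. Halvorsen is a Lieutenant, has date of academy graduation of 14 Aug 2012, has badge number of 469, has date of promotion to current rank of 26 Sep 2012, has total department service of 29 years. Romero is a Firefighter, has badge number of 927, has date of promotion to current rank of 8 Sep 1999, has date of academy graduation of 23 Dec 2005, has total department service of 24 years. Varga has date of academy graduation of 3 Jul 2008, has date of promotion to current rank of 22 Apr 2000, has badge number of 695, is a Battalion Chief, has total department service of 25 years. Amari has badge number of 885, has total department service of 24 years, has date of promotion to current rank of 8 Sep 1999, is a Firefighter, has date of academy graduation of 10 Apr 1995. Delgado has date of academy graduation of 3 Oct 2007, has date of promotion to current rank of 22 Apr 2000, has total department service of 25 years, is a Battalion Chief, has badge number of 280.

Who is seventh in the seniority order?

Amari

By rank: Delgado, Varga and Baptiste (Battalion Chief); then Halvorsen and Espinoza (Lieutenant); then Osei, Amari and Romero (Firefighter).
Delgado, Varga and Baptiste all have total department service 25 years, so the next rule applies.
Delgado, Varga and Baptiste all have date of promotion to current rank 22 Apr 2000, so the next rule applies.
Among Delgado, Varga and Baptiste, by badge number (lower first): Delgado (280) before Varga (695) before Baptiste (879).
Halvorsen and Espinoza both have total department service 29 years, so the next rule applies.
Halvorsen and Espinoza both have date of promotion to current rank 26 Sep 2012, so the next rule applies.
Among Halvorsen and Espinoza, by badge number (lower first): Halvorsen (469) before Espinoza (863).
Osei, Amari and Romero all have total department service 24 years, so the next rule applies.
Osei, Amari and Romero all have date of promotion to current rank 8 Sep 1999, so the next rule applies.
Among Osei, Amari and Romero, by badge number (lower first): Osei (609) before Amari (885) before Romero (927).
Order: Delgado, Varga, Baptiste, Halvorsen, Espinoza, Osei, Amari, Romero.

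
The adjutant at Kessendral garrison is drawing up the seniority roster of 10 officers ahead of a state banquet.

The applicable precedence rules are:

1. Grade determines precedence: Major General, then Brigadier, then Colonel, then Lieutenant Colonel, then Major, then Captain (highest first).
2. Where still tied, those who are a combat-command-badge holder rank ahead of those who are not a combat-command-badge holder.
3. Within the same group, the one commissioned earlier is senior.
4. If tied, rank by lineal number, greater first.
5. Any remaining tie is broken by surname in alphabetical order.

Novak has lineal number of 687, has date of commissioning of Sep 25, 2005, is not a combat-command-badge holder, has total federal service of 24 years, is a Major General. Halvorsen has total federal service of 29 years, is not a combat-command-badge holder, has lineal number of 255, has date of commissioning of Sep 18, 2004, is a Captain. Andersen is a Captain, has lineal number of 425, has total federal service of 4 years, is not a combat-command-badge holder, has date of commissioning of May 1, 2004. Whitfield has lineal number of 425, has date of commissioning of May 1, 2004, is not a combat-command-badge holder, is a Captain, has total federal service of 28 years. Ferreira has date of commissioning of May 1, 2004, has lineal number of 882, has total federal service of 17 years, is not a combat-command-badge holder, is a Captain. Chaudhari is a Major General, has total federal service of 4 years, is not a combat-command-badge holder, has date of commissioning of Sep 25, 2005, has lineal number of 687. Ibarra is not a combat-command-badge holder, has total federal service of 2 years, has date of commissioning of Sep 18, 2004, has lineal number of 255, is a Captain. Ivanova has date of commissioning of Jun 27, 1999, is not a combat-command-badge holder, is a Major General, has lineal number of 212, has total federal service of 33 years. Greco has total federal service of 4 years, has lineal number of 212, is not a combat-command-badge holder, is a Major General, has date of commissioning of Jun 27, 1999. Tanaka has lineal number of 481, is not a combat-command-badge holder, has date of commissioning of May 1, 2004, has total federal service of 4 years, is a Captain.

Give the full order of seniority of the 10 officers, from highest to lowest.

Greco, Ivanova, Chaudhari, Novak, Ferreira, Tanaka, Andersen, Whitfield, Halvorsen, Ibarra

By grade: Greco, Ivanova, Chaudhari and Novak (Major General); then Ferreira, Tanaka, Andersen, Whitfield, Halvorsen and Ibarra (Captain).
Greco, Ivanova, Chaudhari and Novak are each not a combat-command-badge holder, so the next rule applies.
Among Greco, Ivanova, Chaudhari and Novak, by date of commissioning (earlier first): Greco and Ivanova (Jun 27, 1999) before Chaudhari and Novak (Sep 25, 2005).
Greco and Ivanova both have lineal number 212, so the next rule applies.
Among Greco and Ivanova, alphabetically by surname: Greco before Ivanova.
Chaudhari and Novak both have lineal number 687, so the next rule applies.
Among Chaudhari and Novak, alphabetically by surname: Chaudhari before Novak.
Ferreira, Tanaka, Andersen, Whitfield, Halvorsen and Ibarra are each not a combat-command-badge holder, so the next rule applies.
Among Ferreira, Tanaka, Andersen, Whitfield, Halvorsen and Ibarra, by date of commissioning (earlier first): Ferreira, Tanaka, Andersen and Whitfield (May 1, 2004) before Halvorsen and Ibarra (Sep 18, 2004).
Among Ferreira, Tanaka, Andersen and Whitfield, by lineal number (higher first): Ferreira (882) before Tanaka (481) before Andersen and Whitfield (425).
Among Andersen and Whitfield, alphabetically by surname: Andersen before Whitfield.
Halvorsen and Ibarra both have lineal number 255, so the next rule applies.
Among Halvorsen and Ibarra, alphabetically by surname: Halvorsen before Ibarra.
Full order: Greco, Ivanova, Chaudhari, Novak, Ferreira, Tanaka, Andersen, Whitfield, Halvorsen, Ibarra.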